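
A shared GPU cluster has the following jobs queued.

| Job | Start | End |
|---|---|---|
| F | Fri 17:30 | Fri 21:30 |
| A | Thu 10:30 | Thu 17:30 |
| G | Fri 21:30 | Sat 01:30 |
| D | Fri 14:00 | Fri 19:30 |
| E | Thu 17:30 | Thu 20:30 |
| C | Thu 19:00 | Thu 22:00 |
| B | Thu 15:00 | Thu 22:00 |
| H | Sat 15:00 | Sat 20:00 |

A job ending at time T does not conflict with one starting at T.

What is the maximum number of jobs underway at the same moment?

Walk through starts and ends in time order (an end at T is processed before a start at T):
Thu 10:30 start A → 1
Thu 15:00 start B → 2
Thu 17:30 end A → 1
Thu 17:30 start E → 2
Thu 19:00 start C → 3
Thu 20:30 end E → 2
Thu 22:00 end B → 1
Thu 22:00 end C → 0
Fri 14:00 start D → 1
Fri 17:30 start F → 2
Fri 19:30 end D → 1
Fri 21:30 end F → 0
Fri 21:30 start G → 1
Sat 01:30 end G → 0
Sat 15:00 start H → 1
Sat 20:00 end H → 0
Peak is 3, at Thu 19:00 (B, C, E).

3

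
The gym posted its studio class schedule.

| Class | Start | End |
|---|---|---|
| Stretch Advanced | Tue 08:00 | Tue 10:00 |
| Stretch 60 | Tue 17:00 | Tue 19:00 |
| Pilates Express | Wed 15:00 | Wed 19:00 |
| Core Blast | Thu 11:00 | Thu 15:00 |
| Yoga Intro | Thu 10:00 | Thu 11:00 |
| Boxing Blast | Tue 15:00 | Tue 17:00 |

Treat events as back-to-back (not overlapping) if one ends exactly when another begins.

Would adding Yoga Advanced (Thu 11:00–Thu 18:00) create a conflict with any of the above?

Stretch Advanced: ends Tue 10:00 at or before Yoga Advanced starts Thu 11:00 → clear.
Boxing Blast: ends Tue 17:00 at or before Yoga Advanced starts Thu 11:00 → clear.
Stretch 60: ends Tue 19:00 at or before Yoga Advanced starts Thu 11:00 → clear.
Pilates Express: ends Wed 19:00 at or before Yoga Advanced starts Thu 11:00 → clear.
Yoga Intro: ends Thu 11:00 at or before Yoga Advanced starts Thu 11:00 → clear.
Core Blast: starts Thu 11:00 before Yoga Advanced ends Thu 18:00, and ends Thu 15:00 after Yoga Advanced starts Thu 11:00 → overlap.
Yoga Advanced overlaps Core Blast.

Yes — it overlaps Core Blast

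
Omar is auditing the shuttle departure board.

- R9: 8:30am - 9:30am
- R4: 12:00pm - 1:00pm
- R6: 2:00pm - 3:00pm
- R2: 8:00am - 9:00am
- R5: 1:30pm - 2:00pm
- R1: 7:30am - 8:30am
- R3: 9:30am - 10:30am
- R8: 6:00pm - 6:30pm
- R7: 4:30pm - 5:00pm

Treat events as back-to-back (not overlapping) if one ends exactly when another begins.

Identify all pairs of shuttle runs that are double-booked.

R1 & R2, R2 & R9

Sorted by start: R1, R2, R9, R3, R4, R5, R6, R7, R8.
R2 starts before R1 ends → R1 and R2 overlap.
R9 starts exactly when R1 ends (back-to-back, no overlap), so R1 has no further overlaps.
R9 starts before R2 ends → R2 and R9 overlap.
R3 starts after R2 ends, so R2 has no further overlaps.
R3 starts exactly when R9 ends (back-to-back, no overlap), so R9 has no further overlaps.
R4 starts after R3 ends, so R3 has no further overlaps.
R5 starts after R4 ends, so R4 has no further overlaps.
R6 starts exactly when R5 ends (back-to-back, no overlap), so R5 has no further overlaps.
R7 starts after R6 ends, so R6 has no further overlaps.
R8 starts after R7 ends.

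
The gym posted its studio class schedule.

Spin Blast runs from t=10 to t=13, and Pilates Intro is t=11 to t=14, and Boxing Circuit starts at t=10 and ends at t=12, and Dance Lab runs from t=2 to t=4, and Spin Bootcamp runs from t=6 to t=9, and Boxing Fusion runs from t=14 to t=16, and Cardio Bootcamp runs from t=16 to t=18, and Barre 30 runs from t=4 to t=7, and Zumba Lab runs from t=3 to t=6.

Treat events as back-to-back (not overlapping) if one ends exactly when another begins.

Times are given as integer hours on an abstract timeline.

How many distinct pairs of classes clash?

Two intervals overlap when each starts before the other ends.
Sorted by start: Dance Lab, Zumba Lab, Barre 30, Spin Bootcamp, Boxing Circuit, Spin Blast, Pilates Intro, Boxing Fusion, Cardio Bootcamp.
Zumba Lab starts before Dance Lab ends → Dance Lab and Zumba Lab overlap.
Barre 30 starts exactly when Dance Lab ends (back-to-back, no overlap); Dance Lab is clear from here.
Barre 30 starts before Zumba Lab ends → Zumba Lab and Barre 30 overlap.
Spin Bootcamp starts exactly when Zumba Lab ends (back-to-back, no overlap); Zumba Lab is clear from here.
Spin Bootcamp starts before Barre 30 ends → Barre 30 and Spin Bootcamp overlap.
Boxing Circuit starts after Barre 30 ends; Barre 30 is clear from here.
Boxing Circuit starts after Spin Bootcamp ends; Spin Bootcamp is clear from here.
Spin Blast starts before Boxing Circuit ends → Boxing Circuit and Spin Blast overlap.
Pilates Intro starts before Boxing Circuit ends → Boxing Circuit and Pilates Intro overlap.
Boxing Fusion starts after Boxing Circuit ends; Boxing Circuit is clear from here.
Pilates Intro starts before Spin Blast ends → Spin Blast and Pilates Intro overlap.
Boxing Fusion starts after Spin Blast ends; Spin Blast is clear from here.
Boxing Fusion starts exactly when Pilates Intro ends (back-to-back, no overlap); Pilates Intro is clear from here.
Cardio Bootcamp starts exactly when Boxing Fusion ends (back-to-back, no overlap).
Overlapping pairs: Barre 30 & Spin Bootcamp, Barre 30 & Zumba Lab, Boxing Circuit & Pilates Intro, Boxing Circuit & Spin Blast, Dance Lab & Zumba Lab, Pilates Intro & Spin Blast — 6 in total.

6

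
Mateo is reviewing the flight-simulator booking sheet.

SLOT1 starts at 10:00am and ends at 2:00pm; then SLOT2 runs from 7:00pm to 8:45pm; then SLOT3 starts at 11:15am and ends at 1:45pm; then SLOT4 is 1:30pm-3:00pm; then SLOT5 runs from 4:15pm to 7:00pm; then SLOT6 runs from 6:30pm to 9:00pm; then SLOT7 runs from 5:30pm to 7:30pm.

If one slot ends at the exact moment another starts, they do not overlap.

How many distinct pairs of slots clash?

Two intervals overlap when each starts before the other ends.
Sorted by start: SLOT1, SLOT3, SLOT4, SLOT5, SLOT7, SLOT6, SLOT2.
SLOT3 starts before SLOT1 ends → SLOT1 and SLOT3 overlap.
SLOT4 starts before SLOT1 ends → SLOT1 and SLOT4 overlap.
SLOT5 starts after SLOT1 ends, so nothing later overlaps SLOT1 either.
SLOT4 starts before SLOT3 ends → SLOT3 and SLOT4 overlap.
SLOT5 starts after SLOT3 ends, so nothing later overlaps SLOT3 either.
SLOT5 starts after SLOT4 ends, so nothing later overlaps SLOT4 either.
SLOT7 starts before SLOT5 ends → SLOT5 and SLOT7 overlap.
SLOT6 starts before SLOT5 ends → SLOT5 and SLOT6 overlap.
SLOT2 starts exactly when SLOT5 ends (back-to-back, no overlap).
SLOT6 starts before SLOT7 ends → SLOT7 and SLOT6 overlap.
SLOT2 starts before SLOT7 ends → SLOT7 and SLOT2 overlap.
SLOT2 starts before SLOT6 ends → SLOT6 and SLOT2 overlap.
Overlapping pairs: SLOT1 & SLOT3, SLOT1 & SLOT4, SLOT2 & SLOT6, SLOT2 & SLOT7, SLOT3 & SLOT4, SLOT5 & SLOT6, SLOT5 & SLOT7, SLOT6 & SLOT7 — 8 in total.

8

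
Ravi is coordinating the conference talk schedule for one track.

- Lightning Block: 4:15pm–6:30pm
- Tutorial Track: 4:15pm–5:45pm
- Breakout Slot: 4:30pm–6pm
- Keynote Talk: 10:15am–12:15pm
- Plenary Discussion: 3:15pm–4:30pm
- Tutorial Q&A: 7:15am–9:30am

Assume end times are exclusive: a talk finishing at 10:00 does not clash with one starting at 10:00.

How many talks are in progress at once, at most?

3

Walk through starts and ends in time order (an end at T is processed before a start at T):
7:15am start Tutorial Q&A → 1
9:30am end Tutorial Q&A → 0
10:15am start Keynote Talk → 1
12:15pm end Keynote Talk → 0
3:15pm start Plenary Discussion → 1
4:15pm start Lightning Block → 2
4:15pm start Tutorial Track → 3
4:30pm end Plenary Discussion → 2
4:30pm start Breakout Slot → 3
5:45pm end Tutorial Track → 2
6pm end Breakout Slot → 1
6:30pm end Lightning Block → 0
Peak is 3, at 4:15pm (Lightning Block, Plenary Discussion, Tutorial Track).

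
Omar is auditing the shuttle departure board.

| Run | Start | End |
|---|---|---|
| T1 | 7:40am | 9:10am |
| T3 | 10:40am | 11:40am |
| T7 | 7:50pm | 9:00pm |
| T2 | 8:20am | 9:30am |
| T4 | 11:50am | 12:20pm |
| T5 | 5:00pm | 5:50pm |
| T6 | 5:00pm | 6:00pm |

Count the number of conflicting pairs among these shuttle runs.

2

Two intervals overlap when each starts before the other ends.
Sorted by start: T1, T2, T3, T4, T5, T6, T7.
T2 starts before T1 ends → T1 and T2 overlap.
T3 starts after T1 ends, so T1 has no further overlaps.
T3 starts after T2 ends, so T2 has no further overlaps.
T4 starts after T3 ends, so T3 has no further overlaps.
T5 starts after T4 ends, so T4 has no further overlaps.
T6 starts before T5 ends → T5 and T6 overlap.
T7 starts after T5 ends.
T7 starts after T6 ends.
Overlapping pairs: T1 & T2, T5 & T6 — 2 in total.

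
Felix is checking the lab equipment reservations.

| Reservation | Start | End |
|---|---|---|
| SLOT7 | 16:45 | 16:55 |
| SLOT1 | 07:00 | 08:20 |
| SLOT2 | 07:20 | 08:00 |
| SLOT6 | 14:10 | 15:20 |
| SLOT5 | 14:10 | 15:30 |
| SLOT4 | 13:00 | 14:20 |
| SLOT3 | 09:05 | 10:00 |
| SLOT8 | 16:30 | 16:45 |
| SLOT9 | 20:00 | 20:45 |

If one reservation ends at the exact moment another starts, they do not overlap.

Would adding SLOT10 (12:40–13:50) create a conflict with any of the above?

SLOT1: ends 08:20 at or before SLOT10 starts 12:40 → clear.
SLOT2: ends 08:00 at or before SLOT10 starts 12:40 → clear.
SLOT3: ends 10:00 at or before SLOT10 starts 12:40 → clear.
SLOT4: starts 13:00 before SLOT10 ends 13:50, and ends 14:20 after SLOT10 starts 12:40 → overlap.
SLOT5: starts 14:10 at or after SLOT10 ends 13:50 → clear.
SLOT6: starts 14:10 at or after SLOT10 ends 13:50 → clear.
SLOT8: starts 16:30 at or after SLOT10 ends 13:50 → clear.
SLOT7: starts 16:45 at or after SLOT10 ends 13:50 → clear.
SLOT9: starts 20:00 at or after SLOT10 ends 13:50 → clear.
SLOT10 overlaps SLOT4.

Yes — it overlaps SLOT4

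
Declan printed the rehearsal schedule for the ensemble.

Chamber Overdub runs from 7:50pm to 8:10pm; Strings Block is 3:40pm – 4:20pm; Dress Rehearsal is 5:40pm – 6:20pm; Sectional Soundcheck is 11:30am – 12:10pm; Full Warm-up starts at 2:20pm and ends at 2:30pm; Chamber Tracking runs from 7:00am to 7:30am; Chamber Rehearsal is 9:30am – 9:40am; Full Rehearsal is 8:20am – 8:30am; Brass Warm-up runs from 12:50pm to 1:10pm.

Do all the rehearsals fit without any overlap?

Yes

Sorted by start: Chamber Tracking, Full Rehearsal, Chamber Rehearsal, Sectional Soundcheck, Brass Warm-up, Full Warm-up, Strings Block, Dress Rehearsal, Chamber Overdub.
Full Rehearsal starts after Chamber Tracking ends — done with Chamber Tracking.
Chamber Rehearsal starts after Full Rehearsal ends — done with Full Rehearsal.
Sectional Soundcheck starts after Chamber Rehearsal ends — done with Chamber Rehearsal.
Brass Warm-up starts after Sectional Soundcheck ends — done with Sectional Soundcheck.
Full Warm-up starts after Brass Warm-up ends — done with Brass Warm-up.
Strings Block starts after Full Warm-up ends — done with Full Warm-up.
Dress Rehearsal starts after Strings Block ends — done with Strings Block.
Chamber Overdub starts after Dress Rehearsal ends.
Every pair is clear; the schedule has no overlaps.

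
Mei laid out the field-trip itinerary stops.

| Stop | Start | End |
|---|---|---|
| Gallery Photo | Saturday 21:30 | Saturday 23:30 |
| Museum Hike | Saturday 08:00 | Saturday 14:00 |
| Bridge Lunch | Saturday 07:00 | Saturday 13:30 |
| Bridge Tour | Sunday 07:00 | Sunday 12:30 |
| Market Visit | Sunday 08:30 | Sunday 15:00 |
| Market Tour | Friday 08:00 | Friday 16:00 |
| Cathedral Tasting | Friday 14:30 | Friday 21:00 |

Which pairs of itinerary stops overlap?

Bridge Lunch & Museum Hike, Bridge Tour & Market Visit, Cathedral Tasting & Market Tour

Sorted by start: Market Tour, Cathedral Tasting, Bridge Lunch, Museum Hike, Gallery Photo, Bridge Tour, Market Visit.
Cathedral Tasting starts before Market Tour ends → Market Tour and Cathedral Tasting overlap.
Bridge Lunch starts after Market Tour ends; Market Tour is clear from here.
Bridge Lunch starts after Cathedral Tasting ends; Cathedral Tasting is clear from here.
Museum Hike starts before Bridge Lunch ends → Bridge Lunch and Museum Hike overlap.
Gallery Photo starts after Bridge Lunch ends; Bridge Lunch is clear from here.
Gallery Photo starts after Museum Hike ends; Museum Hike is clear from here.
Bridge Tour starts after Gallery Photo ends; Gallery Photo is clear from here.
Market Visit starts before Bridge Tour ends → Bridge Tour and Market Visit overlap.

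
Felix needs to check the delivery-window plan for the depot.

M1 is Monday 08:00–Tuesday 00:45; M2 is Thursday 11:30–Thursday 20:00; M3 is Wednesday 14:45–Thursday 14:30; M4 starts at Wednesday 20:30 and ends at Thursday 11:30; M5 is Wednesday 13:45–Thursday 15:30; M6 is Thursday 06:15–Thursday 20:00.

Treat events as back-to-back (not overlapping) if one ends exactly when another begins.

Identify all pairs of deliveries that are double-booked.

Check each pair: they overlap iff neither finishes before the other starts.
Sorted by start: M1, M5, M3, M4, M6, M2.
M5 starts after M1 ends — done with M1.
M3 starts before M5 ends → M5 and M3 overlap.
M4 starts before M5 ends → M5 and M4 overlap.
M6 starts before M5 ends → M5 and M6 overlap.
M2 starts before M5 ends → M5 and M2 overlap.
M4 starts before M3 ends → M3 and M4 overlap.
M6 starts before M3 ends → M3 and M6 overlap.
M2 starts before M3 ends → M3 and M2 overlap.
M6 starts before M4 ends → M4 and M6 overlap.
M2 starts exactly when M4 ends (back-to-back, no overlap).
M2 starts before M6 ends → M6 and M2 overlap.

M2 & M3, M2 & M5, M2 & M6, M3 & M4, M3 & M5, M3 & M6, M4 & M5, M4 & M6, M5 & M6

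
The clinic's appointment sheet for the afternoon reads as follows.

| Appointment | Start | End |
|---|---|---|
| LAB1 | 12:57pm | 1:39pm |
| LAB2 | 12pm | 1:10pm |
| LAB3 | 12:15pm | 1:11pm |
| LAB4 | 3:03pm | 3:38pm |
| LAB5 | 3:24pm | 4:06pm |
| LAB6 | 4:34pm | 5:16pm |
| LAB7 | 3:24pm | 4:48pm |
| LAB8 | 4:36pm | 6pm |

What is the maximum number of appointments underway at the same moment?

Sweep the timeline, counting +1 at each start and −1 at each end (ends before starts at a tie):
12pm start LAB2 → 1
12:15pm start LAB3 → 2
12:57pm start LAB1 → 3
1:10pm end LAB2 → 2
1:11pm end LAB3 → 1
1:39pm end LAB1 → 0
3:03pm start LAB4 → 1
3:24pm start LAB5 → 2
3:24pm start LAB7 → 3
3:38pm end LAB4 → 2
4:06pm end LAB5 → 1
4:34pm start LAB6 → 2
4:36pm start LAB8 → 3
4:48pm end LAB7 → 2
5:16pm end LAB6 → 1
6pm end LAB8 → 0
Peak is 3, at 12:57pm (LAB1, LAB2, LAB3).

3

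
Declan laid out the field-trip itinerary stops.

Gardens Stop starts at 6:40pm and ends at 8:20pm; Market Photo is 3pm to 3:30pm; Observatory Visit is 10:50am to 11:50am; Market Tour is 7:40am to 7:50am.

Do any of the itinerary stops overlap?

Sorted by start: Market Tour, Observatory Visit, Market Photo, Gardens Stop.
Observatory Visit starts after Market Tour ends; Market Tour is clear from here.
Market Photo starts after Observatory Visit ends; Observatory Visit is clear from here.
Gardens Stop starts after Market Photo ends.
Every pair is clear; the schedule has no overlaps.

No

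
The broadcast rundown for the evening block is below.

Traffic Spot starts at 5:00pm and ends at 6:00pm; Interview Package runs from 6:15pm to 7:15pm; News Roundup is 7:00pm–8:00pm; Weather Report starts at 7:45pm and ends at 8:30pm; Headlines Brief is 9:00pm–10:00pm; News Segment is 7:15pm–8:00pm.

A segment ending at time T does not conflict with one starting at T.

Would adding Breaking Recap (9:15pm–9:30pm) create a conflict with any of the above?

Traffic Spot: ends 6:00pm at or before Breaking Recap starts 9:15pm → clear.
Interview Package: ends 7:15pm at or before Breaking Recap starts 9:15pm → clear.
News Roundup: ends 8:00pm at or before Breaking Recap starts 9:15pm → clear.
News Segment: ends 8:00pm at or before Breaking Recap starts 9:15pm → clear.
Weather Report: ends 8:30pm at or before Breaking Recap starts 9:15pm → clear.
Headlines Brief: starts 9:00pm before Breaking Recap ends 9:30pm, and ends 10:00pm after Breaking Recap starts 9:15pm → overlap.
Breaking Recap overlaps Headlines Brief.

Yes — it overlaps Headlines Brief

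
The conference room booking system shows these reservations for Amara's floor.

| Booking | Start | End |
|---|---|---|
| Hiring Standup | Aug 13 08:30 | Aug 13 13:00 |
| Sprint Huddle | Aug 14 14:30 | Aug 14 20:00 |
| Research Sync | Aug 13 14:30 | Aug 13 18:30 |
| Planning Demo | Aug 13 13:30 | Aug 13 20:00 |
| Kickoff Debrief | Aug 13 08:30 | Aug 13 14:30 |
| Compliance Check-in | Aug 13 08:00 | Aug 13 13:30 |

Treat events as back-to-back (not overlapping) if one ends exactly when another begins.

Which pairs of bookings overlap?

Compliance Check-in & Hiring Standup, Compliance Check-in & Kickoff Debrief, Hiring Standup & Kickoff Debrief, Kickoff Debrief & Planning Demo, Planning Demo & Research Sync

Sorted by start: Compliance Check-in, Hiring Standup, Kickoff Debrief, Planning Demo, Research Sync, Sprint Huddle.
Hiring Standup starts before Compliance Check-in ends → Compliance Check-in and Hiring Standup overlap.
Kickoff Debrief starts before Compliance Check-in ends → Compliance Check-in and Kickoff Debrief overlap.
Planning Demo starts exactly when Compliance Check-in ends (back-to-back, no overlap) — done with Compliance Check-in.
Kickoff Debrief starts before Hiring Standup ends → Hiring Standup and Kickoff Debrief overlap.
Planning Demo starts after Hiring Standup ends — done with Hiring Standup.
Planning Demo starts before Kickoff Debrief ends → Kickoff Debrief and Planning Demo overlap.
Research Sync starts exactly when Kickoff Debrief ends (back-to-back, no overlap) — done with Kickoff Debrief.
Research Sync starts before Planning Demo ends → Planning Demo and Research Sync overlap.
Sprint Huddle starts after Planning Demo ends.
Sprint Huddle starts after Research Sync ends.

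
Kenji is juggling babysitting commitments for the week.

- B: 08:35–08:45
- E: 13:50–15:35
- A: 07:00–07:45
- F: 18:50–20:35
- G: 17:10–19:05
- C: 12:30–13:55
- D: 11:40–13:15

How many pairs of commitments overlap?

Sorted by start: A, B, D, C, E, G, F.
B starts after A ends, so A has no further overlaps.
D starts after B ends, so B has no further overlaps.
C starts before D ends → D and C overlap.
E starts after D ends, so D has no further overlaps.
E starts before C ends → C and E overlap.
G starts after C ends, so C has no further overlaps.
G starts after E ends, so E has no further overlaps.
F starts before G ends → G and F overlap.
Overlapping pairs: C & D, C & E, F & G — 3 in total.

3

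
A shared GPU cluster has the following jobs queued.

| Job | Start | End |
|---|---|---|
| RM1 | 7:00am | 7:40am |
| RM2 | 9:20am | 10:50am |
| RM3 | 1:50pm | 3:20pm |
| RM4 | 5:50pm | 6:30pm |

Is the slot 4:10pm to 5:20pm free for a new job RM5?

RM1: ends 7:40am at or before RM5 starts 4:10pm → clear.
RM2: ends 10:50am at or before RM5 starts 4:10pm → clear.
RM3: ends 3:20pm at or before RM5 starts 4:10pm → clear.
RM4: starts 5:50pm at or after RM5 ends 5:20pm → clear.

Yes — the slot is free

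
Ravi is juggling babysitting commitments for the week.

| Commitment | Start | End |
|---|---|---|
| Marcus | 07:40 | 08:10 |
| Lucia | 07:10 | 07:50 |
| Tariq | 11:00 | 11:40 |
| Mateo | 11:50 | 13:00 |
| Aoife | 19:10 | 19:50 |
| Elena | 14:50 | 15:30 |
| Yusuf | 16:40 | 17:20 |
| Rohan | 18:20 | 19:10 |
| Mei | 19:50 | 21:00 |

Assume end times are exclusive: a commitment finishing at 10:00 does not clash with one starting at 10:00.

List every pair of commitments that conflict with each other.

Check each pair: they overlap iff neither finishes before the other starts.
Sorted by start: Lucia, Marcus, Tariq, Mateo, Elena, Yusuf, Rohan, Aoife, Mei.
Marcus starts before Lucia ends → Lucia and Marcus overlap.
Tariq starts after Lucia ends, so Lucia has no further overlaps.
Tariq starts after Marcus ends, so Marcus has no further overlaps.
Mateo starts after Tariq ends, so Tariq has no further overlaps.
Elena starts after Mateo ends, so Mateo has no further overlaps.
Yusuf starts after Elena ends, so Elena has no further overlaps.
Rohan starts after Yusuf ends, so Yusuf has no further overlaps.
Aoife starts exactly when Rohan ends (back-to-back, no overlap), so Rohan has no further overlaps.
Mei starts exactly when Aoife ends (back-to-back, no overlap).

Lucia & Marcus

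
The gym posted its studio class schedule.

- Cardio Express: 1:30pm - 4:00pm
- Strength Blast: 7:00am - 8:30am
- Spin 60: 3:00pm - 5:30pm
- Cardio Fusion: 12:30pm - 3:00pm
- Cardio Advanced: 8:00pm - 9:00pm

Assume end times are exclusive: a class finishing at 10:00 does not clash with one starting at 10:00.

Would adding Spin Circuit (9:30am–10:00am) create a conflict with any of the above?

No — it doesn't clash with anything

Strength Blast: ends 8:30am at or before Spin Circuit starts 9:30am → clear.
Cardio Fusion: starts 12:30pm at or after Spin Circuit ends 10:00am → clear.
Cardio Express: starts 1:30pm at or after Spin Circuit ends 10:00am → clear.
Spin 60: starts 3:00pm at or after Spin Circuit ends 10:00am → clear.
Cardio Advanced: starts 8:00pm at or after Spin Circuit ends 10:00am → clear.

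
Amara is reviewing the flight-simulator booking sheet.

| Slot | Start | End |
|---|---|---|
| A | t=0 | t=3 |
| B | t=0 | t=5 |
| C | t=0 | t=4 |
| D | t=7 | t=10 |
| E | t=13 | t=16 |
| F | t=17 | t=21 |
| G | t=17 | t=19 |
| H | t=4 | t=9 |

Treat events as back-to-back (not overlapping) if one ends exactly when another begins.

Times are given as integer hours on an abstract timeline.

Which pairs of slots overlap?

A & B, A & C, B & C, B & H, D & H, F & G

Sorted by start: A, B, C, H, D, E, F, G.
B starts before A ends → A and B overlap.
C starts before A ends → A and C overlap.
H starts after A ends; A is clear from here.
C starts before B ends → B and C overlap.
H starts before B ends → B and H overlap.
D starts after B ends; B is clear from here.
H starts exactly when C ends (back-to-back, no overlap); C is clear from here.
D starts before H ends → H and D overlap.
E starts after H ends; H is clear from here.
E starts after D ends; D is clear from here.
F starts after E ends; E is clear from here.
G starts before F ends → F and G overlap.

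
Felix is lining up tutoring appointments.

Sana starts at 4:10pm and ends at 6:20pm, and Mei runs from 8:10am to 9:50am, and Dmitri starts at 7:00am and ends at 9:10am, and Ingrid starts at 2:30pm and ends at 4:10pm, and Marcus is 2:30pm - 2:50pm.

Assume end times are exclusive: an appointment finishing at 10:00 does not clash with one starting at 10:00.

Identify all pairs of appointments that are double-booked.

Dmitri & Mei, Ingrid & Marcus

Check each pair: they overlap iff neither finishes before the other starts.
Sorted by start: Dmitri, Mei, Marcus, Ingrid, Sana.
Mei starts before Dmitri ends → Dmitri and Mei overlap.
Marcus starts after Dmitri ends, so nothing later overlaps Dmitri either.
Marcus starts after Mei ends, so nothing later overlaps Mei either.
Ingrid starts before Marcus ends → Marcus and Ingrid overlap.
Sana starts after Marcus ends.
Sana starts exactly when Ingrid ends (back-to-back, no overlap).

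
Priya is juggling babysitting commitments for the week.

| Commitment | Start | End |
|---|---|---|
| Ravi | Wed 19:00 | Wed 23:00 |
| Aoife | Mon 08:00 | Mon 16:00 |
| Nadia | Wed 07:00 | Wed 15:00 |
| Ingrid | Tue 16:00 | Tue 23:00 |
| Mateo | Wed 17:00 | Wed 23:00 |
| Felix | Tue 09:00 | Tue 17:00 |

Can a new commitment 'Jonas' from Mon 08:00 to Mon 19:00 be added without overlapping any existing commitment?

Aoife: starts Mon 08:00 before Jonas ends Mon 19:00, and ends Mon 16:00 after Jonas starts Mon 08:00 → overlap.
Felix: starts Tue 09:00 at or after Jonas ends Mon 19:00 → clear.
Ingrid: starts Tue 16:00 at or after Jonas ends Mon 19:00 → clear.
Nadia: starts Wed 07:00 at or after Jonas ends Mon 19:00 → clear.
Mateo: starts Wed 17:00 at or after Jonas ends Mon 19:00 → clear.
Ravi: starts Wed 19:00 at or after Jonas ends Mon 19:00 → clear.
Jonas overlaps Aoife.

No — it overlaps Aoife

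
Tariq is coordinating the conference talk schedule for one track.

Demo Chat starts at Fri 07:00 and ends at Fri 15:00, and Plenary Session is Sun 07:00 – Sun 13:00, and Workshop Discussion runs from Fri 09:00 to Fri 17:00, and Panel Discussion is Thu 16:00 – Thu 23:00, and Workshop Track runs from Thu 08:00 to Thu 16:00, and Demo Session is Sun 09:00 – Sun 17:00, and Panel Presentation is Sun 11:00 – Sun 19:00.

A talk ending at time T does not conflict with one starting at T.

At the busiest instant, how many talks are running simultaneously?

3

Sweep the timeline, counting +1 at each start and −1 at each end (ends before starts at a tie):
Thu 08:00 start Workshop Track → 1
Thu 16:00 end Workshop Track → 0
Thu 16:00 start Panel Discussion → 1
Thu 23:00 end Panel Discussion → 0
Fri 07:00 start Demo Chat → 1
Fri 09:00 start Workshop Discussion → 2
Fri 15:00 end Demo Chat → 1
Fri 17:00 end Workshop Discussion → 0
Sun 07:00 start Plenary Session → 1
Sun 09:00 start Demo Session → 2
Sun 11:00 start Panel Presentation → 3
Sun 13:00 end Plenary Session → 2
Sun 17:00 end Demo Session → 1
Sun 19:00 end Panel Presentation → 0
Peak is 3, at Sun 11:00 (Demo Session, Panel Presentation, Plenary Session).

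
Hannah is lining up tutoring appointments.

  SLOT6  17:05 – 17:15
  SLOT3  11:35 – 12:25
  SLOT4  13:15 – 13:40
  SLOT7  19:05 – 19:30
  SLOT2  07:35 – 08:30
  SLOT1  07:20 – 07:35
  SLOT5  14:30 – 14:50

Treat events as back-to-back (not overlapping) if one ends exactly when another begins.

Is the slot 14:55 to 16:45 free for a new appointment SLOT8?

SLOT1: ends 07:35 at or before SLOT8 starts 14:55 → clear.
SLOT2: ends 08:30 at or before SLOT8 starts 14:55 → clear.
SLOT3: ends 12:25 at or before SLOT8 starts 14:55 → clear.
SLOT4: ends 13:40 at or before SLOT8 starts 14:55 → clear.
SLOT5: ends 14:50 at or before SLOT8 starts 14:55 → clear.
SLOT6: starts 17:05 at or after SLOT8 ends 16:45 → clear.
SLOT7: starts 19:05 at or after SLOT8 ends 16:45 → clear.

Yes — the slot is free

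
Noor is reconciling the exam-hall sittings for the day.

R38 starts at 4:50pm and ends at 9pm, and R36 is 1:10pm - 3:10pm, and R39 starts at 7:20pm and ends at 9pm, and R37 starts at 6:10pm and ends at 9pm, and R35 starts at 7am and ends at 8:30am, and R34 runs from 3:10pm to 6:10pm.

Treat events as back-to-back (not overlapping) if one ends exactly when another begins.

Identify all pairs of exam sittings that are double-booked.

R34 & R38, R37 & R38, R37 & R39, R38 & R39

Sorted by start: R35, R36, R34, R38, R37, R39.
R36 starts after R35 ends — done with R35.
R34 starts exactly when R36 ends (back-to-back, no overlap) — done with R36.
R38 starts before R34 ends → R34 and R38 overlap.
R37 starts exactly when R34 ends (back-to-back, no overlap) — done with R34.
R37 starts before R38 ends → R38 and R37 overlap.
R39 starts before R38 ends → R38 and R39 overlap.
R39 starts before R37 ends → R37 and R39 overlap.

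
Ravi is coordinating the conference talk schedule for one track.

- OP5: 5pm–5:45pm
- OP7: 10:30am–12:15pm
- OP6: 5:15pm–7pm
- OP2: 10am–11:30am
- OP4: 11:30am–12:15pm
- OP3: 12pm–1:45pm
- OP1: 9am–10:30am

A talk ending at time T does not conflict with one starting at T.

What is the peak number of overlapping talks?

Sort all start/end points and keep a running count:
9am start OP1 → 1
10am start OP2 → 2
10:30am end OP1 → 1
10:30am start OP7 → 2
11:30am end OP2 → 1
11:30am start OP4 → 2
12pm start OP3 → 3
12:15pm end OP4 → 2
12:15pm end OP7 → 1
1:45pm end OP3 → 0
5pm start OP5 → 1
5:15pm start OP6 → 2
5:45pm end OP5 → 1
7pm end OP6 → 0
Peak is 3, at 12pm (OP3, OP4, OP7).

3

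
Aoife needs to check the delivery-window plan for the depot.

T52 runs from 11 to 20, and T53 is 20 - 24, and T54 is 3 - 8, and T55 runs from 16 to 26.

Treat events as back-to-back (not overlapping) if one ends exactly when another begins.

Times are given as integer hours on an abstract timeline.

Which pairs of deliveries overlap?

Two intervals overlap when each starts before the other ends.
Sorted by start: T54, T52, T55, T53.
T52 starts after T54 ends — done with T54.
T55 starts before T52 ends → T52 and T55 overlap.
T53 starts exactly when T52 ends (back-to-back, no overlap).
T53 starts before T55 ends → T55 and T53 overlap.

T52 & T55, T53 & T55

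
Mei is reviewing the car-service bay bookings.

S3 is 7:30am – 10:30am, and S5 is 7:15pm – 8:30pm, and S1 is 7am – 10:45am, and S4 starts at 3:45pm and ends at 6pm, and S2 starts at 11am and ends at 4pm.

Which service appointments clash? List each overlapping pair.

Sorted by start: S1, S3, S2, S4, S5.
S3 starts before S1 ends → S1 and S3 overlap.
S2 starts after S1 ends, so S1 has no further overlaps.
S2 starts after S3 ends, so S3 has no further overlaps.
S4 starts before S2 ends → S2 and S4 overlap.
S5 starts after S2 ends.
S5 starts after S4 ends.

S1 & S3, S2 & S4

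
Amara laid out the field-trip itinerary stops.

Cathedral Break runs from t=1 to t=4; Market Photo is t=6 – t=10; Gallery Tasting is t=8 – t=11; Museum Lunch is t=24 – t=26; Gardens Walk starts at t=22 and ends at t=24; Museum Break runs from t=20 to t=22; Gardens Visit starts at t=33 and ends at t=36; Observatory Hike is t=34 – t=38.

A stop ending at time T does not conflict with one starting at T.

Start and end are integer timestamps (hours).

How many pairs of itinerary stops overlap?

2

Sorted by start: Cathedral Break, Market Photo, Gallery Tasting, Museum Break, Gardens Walk, Museum Lunch, Gardens Visit, Observatory Hike.
Market Photo starts after Cathedral Break ends; Cathedral Break is clear from here.
Gallery Tasting starts before Market Photo ends → Market Photo and Gallery Tasting overlap.
Museum Break starts after Market Photo ends; Market Photo is clear from here.
Museum Break starts after Gallery Tasting ends; Gallery Tasting is clear from here.
Gardens Walk starts exactly when Museum Break ends (back-to-back, no overlap); Museum Break is clear from here.
Museum Lunch starts exactly when Gardens Walk ends (back-to-back, no overlap); Gardens Walk is clear from here.
Gardens Visit starts after Museum Lunch ends; Museum Lunch is clear from here.
Observatory Hike starts before Gardens Visit ends → Gardens Visit and Observatory Hike overlap.
Overlapping pairs: Gallery Tasting & Market Photo, Gardens Visit & Observatory Hike — 2 in total.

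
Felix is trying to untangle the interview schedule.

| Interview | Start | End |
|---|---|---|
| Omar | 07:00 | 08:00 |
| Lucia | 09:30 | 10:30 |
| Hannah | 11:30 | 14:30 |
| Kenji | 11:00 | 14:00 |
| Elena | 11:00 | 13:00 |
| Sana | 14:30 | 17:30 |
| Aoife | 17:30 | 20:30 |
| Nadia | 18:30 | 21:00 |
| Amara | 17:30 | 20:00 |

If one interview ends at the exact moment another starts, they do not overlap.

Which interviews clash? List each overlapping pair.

Amara & Aoife, Amara & Nadia, Aoife & Nadia, Elena & Hannah, Elena & Kenji, Hannah & Kenji

Sorted by start: Omar, Lucia, Kenji, Elena, Hannah, Sana, Aoife, Amara, Nadia.
Lucia starts after Omar ends — done with Omar.
Kenji starts after Lucia ends — done with Lucia.
Elena starts before Kenji ends → Kenji and Elena overlap.
Hannah starts before Kenji ends → Kenji and Hannah overlap.
Sana starts after Kenji ends — done with Kenji.
Hannah starts before Elena ends → Elena and Hannah overlap.
Sana starts after Elena ends — done with Elena.
Sana starts exactly when Hannah ends (back-to-back, no overlap) — done with Hannah.
Aoife starts exactly when Sana ends (back-to-back, no overlap) — done with Sana.
Amara starts before Aoife ends → Aoife and Amara overlap.
Nadia starts before Aoife ends → Aoife and Nadia overlap.
Nadia starts before Amara ends → Amara and Nadia overlap.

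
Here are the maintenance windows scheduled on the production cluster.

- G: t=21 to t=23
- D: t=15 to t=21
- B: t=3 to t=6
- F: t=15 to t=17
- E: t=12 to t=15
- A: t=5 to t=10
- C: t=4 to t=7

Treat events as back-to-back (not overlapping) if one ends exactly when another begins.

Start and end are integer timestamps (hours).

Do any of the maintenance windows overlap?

Yes

Sorted by start: B, C, A, E, D, F, G.
C starts before B ends → B and C overlap.
That's a conflict, so the schedule is not conflict-free.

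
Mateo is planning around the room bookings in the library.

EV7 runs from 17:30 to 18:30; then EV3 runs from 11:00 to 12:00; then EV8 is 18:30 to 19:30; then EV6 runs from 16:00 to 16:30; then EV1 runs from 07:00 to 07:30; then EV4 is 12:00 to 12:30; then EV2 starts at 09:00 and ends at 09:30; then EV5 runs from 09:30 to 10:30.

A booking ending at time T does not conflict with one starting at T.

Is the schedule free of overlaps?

Check each pair: they overlap iff neither finishes before the other starts.
Sorted by start: EV1, EV2, EV5, EV3, EV4, EV6, EV7, EV8.
EV2 starts after EV1 ends; EV1 is clear from here.
EV5 starts exactly when EV2 ends (back-to-back, no overlap); EV2 is clear from here.
EV3 starts after EV5 ends; EV5 is clear from here.
EV4 starts exactly when EV3 ends (back-to-back, no overlap); EV3 is clear from here.
EV6 starts after EV4 ends; EV4 is clear from here.
EV7 starts after EV6 ends; EV6 is clear from here.
EV8 starts exactly when EV7 ends (back-to-back, no overlap).
Every pair is clear; the schedule has no overlaps.

Yes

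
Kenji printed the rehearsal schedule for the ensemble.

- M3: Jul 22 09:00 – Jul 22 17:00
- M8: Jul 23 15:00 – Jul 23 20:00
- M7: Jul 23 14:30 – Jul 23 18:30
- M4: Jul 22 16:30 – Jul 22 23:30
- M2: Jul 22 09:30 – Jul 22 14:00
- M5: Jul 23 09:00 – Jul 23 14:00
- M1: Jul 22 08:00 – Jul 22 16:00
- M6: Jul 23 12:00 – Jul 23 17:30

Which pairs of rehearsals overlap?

Sorted by start: M1, M3, M2, M4, M5, M6, M7, M8.
M3 starts before M1 ends → M1 and M3 overlap.
M2 starts before M1 ends → M1 and M2 overlap.
M4 starts after M1 ends, so nothing later overlaps M1 either.
M2 starts before M3 ends → M3 and M2 overlap.
M4 starts before M3 ends → M3 and M4 overlap.
M5 starts after M3 ends, so nothing later overlaps M3 either.
M4 starts after M2 ends, so nothing later overlaps M2 either.
M5 starts after M4 ends, so nothing later overlaps M4 either.
M6 starts before M5 ends → M5 and M6 overlap.
M7 starts after M5 ends, so nothing later overlaps M5 either.
M7 starts before M6 ends → M6 and M7 overlap.
M8 starts before M6 ends → M6 and M8 overlap.
M8 starts before M7 ends → M7 and M8 overlap.

M1 & M2, M1 & M3, M2 & M3, M3 & M4, M5 & M6, M6 & M7, M6 & M8, M7 & M8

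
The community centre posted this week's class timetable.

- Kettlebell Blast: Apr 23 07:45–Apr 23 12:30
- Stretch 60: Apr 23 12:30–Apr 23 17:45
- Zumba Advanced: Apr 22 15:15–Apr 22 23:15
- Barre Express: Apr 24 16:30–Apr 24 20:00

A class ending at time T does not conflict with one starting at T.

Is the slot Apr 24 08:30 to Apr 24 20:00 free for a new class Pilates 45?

Zumba Advanced: ends Apr 22 23:15 at or before Pilates 45 starts Apr 24 08:30 → clear.
Kettlebell Blast: ends Apr 23 12:30 at or before Pilates 45 starts Apr 24 08:30 → clear.
Stretch 60: ends Apr 23 17:45 at or before Pilates 45 starts Apr 24 08:30 → clear.
Barre Express: starts Apr 24 16:30 before Pilates 45 ends Apr 24 20:00, and ends Apr 24 20:00 after Pilates 45 starts Apr 24 08:30 → overlap.
Pilates 45 overlaps Barre Express.

No — it overlaps Barre Express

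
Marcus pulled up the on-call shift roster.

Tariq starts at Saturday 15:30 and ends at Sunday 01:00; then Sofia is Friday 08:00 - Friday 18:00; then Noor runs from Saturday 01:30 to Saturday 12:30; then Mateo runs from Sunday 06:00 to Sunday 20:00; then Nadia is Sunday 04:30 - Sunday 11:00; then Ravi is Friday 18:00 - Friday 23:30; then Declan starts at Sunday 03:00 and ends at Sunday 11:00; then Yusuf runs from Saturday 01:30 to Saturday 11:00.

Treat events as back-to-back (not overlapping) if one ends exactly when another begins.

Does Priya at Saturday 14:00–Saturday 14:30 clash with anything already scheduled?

No — it doesn't clash with anything

Sofia: ends Friday 18:00 at or before Priya starts Saturday 14:00 → clear.
Ravi: ends Friday 23:30 at or before Priya starts Saturday 14:00 → clear.
Noor: ends Saturday 12:30 at or before Priya starts Saturday 14:00 → clear.
Yusuf: ends Saturday 11:00 at or before Priya starts Saturday 14:00 → clear.
Tariq: starts Saturday 15:30 at or after Priya ends Saturday 14:30 → clear.
Declan: starts Sunday 03:00 at or after Priya ends Saturday 14:30 → clear.
Nadia: starts Sunday 04:30 at or after Priya ends Saturday 14:30 → clear.
Mateo: starts Sunday 06:00 at or after Priya ends Saturday 14:30 → clear.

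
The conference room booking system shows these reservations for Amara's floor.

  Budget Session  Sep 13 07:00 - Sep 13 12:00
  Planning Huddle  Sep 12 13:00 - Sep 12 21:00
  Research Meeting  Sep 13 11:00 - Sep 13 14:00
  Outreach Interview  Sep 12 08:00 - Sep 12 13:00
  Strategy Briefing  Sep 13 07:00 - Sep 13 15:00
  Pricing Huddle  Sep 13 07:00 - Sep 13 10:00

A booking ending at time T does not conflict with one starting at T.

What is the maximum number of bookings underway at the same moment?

Walk through starts and ends in time order (an end at T is processed before a start at T):
Sep 12 08:00 start Outreach Interview → 1
Sep 12 13:00 end Outreach Interview → 0
Sep 12 13:00 start Planning Huddle → 1
Sep 12 21:00 end Planning Huddle → 0
Sep 13 07:00 start Budget Session → 1
Sep 13 07:00 start Pricing Huddle → 2
Sep 13 07:00 start Strategy Briefing → 3
Sep 13 10:00 end Pricing Huddle → 2
Sep 13 11:00 start Research Meeting → 3
Sep 13 12:00 end Budget Session → 2
Sep 13 14:00 end Research Meeting → 1
Sep 13 15:00 end Strategy Briefing → 0
Peak is 3, at Sep 13 07:00 (Budget Session, Pricing Huddle, Strategy Briefing).

3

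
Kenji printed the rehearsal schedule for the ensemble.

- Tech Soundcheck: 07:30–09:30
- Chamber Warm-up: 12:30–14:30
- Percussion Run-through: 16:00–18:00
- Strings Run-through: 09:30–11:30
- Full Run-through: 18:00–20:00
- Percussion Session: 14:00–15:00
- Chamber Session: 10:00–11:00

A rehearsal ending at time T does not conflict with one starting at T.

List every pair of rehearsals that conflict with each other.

Sorted by start: Tech Soundcheck, Strings Run-through, Chamber Session, Chamber Warm-up, Percussion Session, Percussion Run-through, Full Run-through.
Strings Run-through starts exactly when Tech Soundcheck ends (back-to-back, no overlap), so nothing later overlaps Tech Soundcheck either.
Chamber Session starts before Strings Run-through ends → Strings Run-through and Chamber Session overlap.
Chamber Warm-up starts after Strings Run-through ends, so nothing later overlaps Strings Run-through either.
Chamber Warm-up starts after Chamber Session ends, so nothing later overlaps Chamber Session either.
Percussion Session starts before Chamber Warm-up ends → Chamber Warm-up and Percussion Session overlap.
Percussion Run-through starts after Chamber Warm-up ends, so nothing later overlaps Chamber Warm-up either.
Percussion Run-through starts after Percussion Session ends, so nothing later overlaps Percussion Session either.
Full Run-through starts exactly when Percussion Run-through ends (back-to-back, no overlap).

Chamber Session & Strings Run-through, Chamber Warm-up & Percussion Session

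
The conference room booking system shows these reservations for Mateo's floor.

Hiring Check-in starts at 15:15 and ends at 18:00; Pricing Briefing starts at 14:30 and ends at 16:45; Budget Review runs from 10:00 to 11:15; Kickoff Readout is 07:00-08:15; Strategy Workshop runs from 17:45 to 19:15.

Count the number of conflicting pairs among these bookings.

2

Check each pair: they overlap iff neither finishes before the other starts.
Sorted by start: Kickoff Readout, Budget Review, Pricing Briefing, Hiring Check-in, Strategy Workshop.
Budget Review starts after Kickoff Readout ends, so Kickoff Readout has no further overlaps.
Pricing Briefing starts after Budget Review ends, so Budget Review has no further overlaps.
Hiring Check-in starts before Pricing Briefing ends → Pricing Briefing and Hiring Check-in overlap.
Strategy Workshop starts after Pricing Briefing ends.
Strategy Workshop starts before Hiring Check-in ends → Hiring Check-in and Strategy Workshop overlap.
Overlapping pairs: Hiring Check-in & Pricing Briefing, Hiring Check-in & Strategy Workshop — 2 in total.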